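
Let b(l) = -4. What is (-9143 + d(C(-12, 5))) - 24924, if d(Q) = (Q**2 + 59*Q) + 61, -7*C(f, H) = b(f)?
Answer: -1664626/49 ≈ -33972.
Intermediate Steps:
C(f, H) = 4/7 (C(f, H) = -1/7*(-4) = 4/7)
d(Q) = 61 + Q**2 + 59*Q
(-9143 + d(C(-12, 5))) - 24924 = (-9143 + (61 + (4/7)**2 + 59*(4/7))) - 24924 = (-9143 + (61 + 16/49 + 236/7)) - 24924 = (-9143 + 4657/49) - 24924 = -443350/49 - 24924 = -1664626/49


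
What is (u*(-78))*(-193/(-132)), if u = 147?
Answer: -368823/22 ≈ -16765.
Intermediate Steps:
(u*(-78))*(-193/(-132)) = (147*(-78))*(-193/(-132)) = -(-2212938)*(-1)/132 = -11466*193/132 = -368823/22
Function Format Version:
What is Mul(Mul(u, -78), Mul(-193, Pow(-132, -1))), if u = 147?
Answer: Rational(-368823, 22) ≈ -16765.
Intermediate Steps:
Mul(Mul(u, -78), Mul(-193, Pow(-132, -1))) = Mul(Mul(147, -78), Mul(-193, Pow(-132, -1))) = Mul(-11466, Mul(-193, Rational(-1, 132))) = Mul(-11466, Rational(193, 132)) = Rational(-368823, 22)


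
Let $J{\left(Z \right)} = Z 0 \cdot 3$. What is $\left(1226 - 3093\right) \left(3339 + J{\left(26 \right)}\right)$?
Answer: $-6233913$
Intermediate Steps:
$J{\left(Z \right)} = 0$ ($J{\left(Z \right)} = 0 \cdot 3 = 0$)
$\left(1226 - 3093\right) \left(3339 + J{\left(26 \right)}\right) = \left(1226 - 3093\right) \left(3339 + 0\right) = \left(-1867\right) 3339 = -6233913$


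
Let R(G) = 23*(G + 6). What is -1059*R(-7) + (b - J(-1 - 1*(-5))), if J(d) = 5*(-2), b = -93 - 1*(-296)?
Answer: 24570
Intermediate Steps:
b = 203 (b = -93 + 296 = 203)
R(G) = 138 + 23*G (R(G) = 23*(6 + G) = 138 + 23*G)
J(d) = -10
-1059*R(-7) + (b - J(-1 - 1*(-5))) = -1059*(138 + 23*(-7)) + (203 - 1*(-10)) = -1059*(138 - 161) + (203 + 10) = -1059*(-23) + 213 = 24357 + 213 = 24570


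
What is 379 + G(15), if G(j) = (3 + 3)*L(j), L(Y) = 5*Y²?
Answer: 7129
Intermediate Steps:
G(j) = 30*j² (G(j) = (3 + 3)*(5*j²) = 6*(5*j²) = 30*j²)
379 + G(15) = 379 + 30*15² = 379 + 30*225 = 379 + 6750 = 7129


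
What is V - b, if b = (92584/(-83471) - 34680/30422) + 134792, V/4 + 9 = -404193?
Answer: -2223964044877236/1269677381 ≈ -1.7516e+6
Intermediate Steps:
V = -1616808 (V = -36 + 4*(-404193) = -36 - 1616772 = -1616808)
b = 171139497857388/1269677381 (b = (92584*(-1/83471) - 34680*1/30422) + 134792 = (-92584/83471 - 17340/15211) + 134792 = -2855682364/1269677381 + 134792 = 171139497857388/1269677381 ≈ 1.3479e+5)
V - b = -1616808 - 1*171139497857388/1269677381 = -1616808 - 171139497857388/1269677381 = -2223964044877236/1269677381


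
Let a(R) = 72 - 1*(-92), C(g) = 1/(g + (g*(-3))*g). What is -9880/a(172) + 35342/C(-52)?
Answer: -11829818078/41 ≈ -2.8853e+8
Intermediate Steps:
C(g) = 1/(g - 3*g²) (C(g) = 1/(g + (-3*g)*g) = 1/(g - 3*g²))
a(R) = 164 (a(R) = 72 + 92 = 164)
-9880/a(172) + 35342/C(-52) = -9880/164 + 35342/((-1/(-52*(-1 + 3*(-52))))) = -9880*1/164 + 35342/((-1*(-1/52)/(-1 - 156))) = -2470/41 + 35342/((-1*(-1/52)/(-157))) = -2470/41 + 35342/((-1*(-1/52)*(-1/157))) = -2470/41 + 35342/(-1/8164) = -2470/41 + 35342*(-8164) = -2470/41 - 288532088 = -11829818078/41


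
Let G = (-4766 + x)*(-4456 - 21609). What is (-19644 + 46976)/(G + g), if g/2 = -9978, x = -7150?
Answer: 6833/77642646 ≈ 8.8006e-5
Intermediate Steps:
g = -19956 (g = 2*(-9978) = -19956)
G = 310590540 (G = (-4766 - 7150)*(-4456 - 21609) = -11916*(-26065) = 310590540)
(-19644 + 46976)/(G + g) = (-19644 + 46976)/(310590540 - 19956) = 27332/310570584 = 27332*(1/310570584) = 6833/77642646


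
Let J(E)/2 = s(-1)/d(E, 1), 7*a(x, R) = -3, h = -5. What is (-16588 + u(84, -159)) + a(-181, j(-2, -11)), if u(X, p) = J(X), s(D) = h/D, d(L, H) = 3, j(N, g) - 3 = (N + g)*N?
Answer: -348287/21 ≈ -16585.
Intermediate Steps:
j(N, g) = 3 + N*(N + g) (j(N, g) = 3 + (N + g)*N = 3 + N*(N + g))
a(x, R) = -3/7 (a(x, R) = (⅐)*(-3) = -3/7)
s(D) = -5/D
J(E) = 10/3 (J(E) = 2*(-5/(-1)/3) = 2*(-5*(-1)*(⅓)) = 2*(5*(⅓)) = 2*(5/3) = 10/3)
u(X, p) = 10/3
(-16588 + u(84, -159)) + a(-181, j(-2, -11)) = (-16588 + 10/3) - 3/7 = -49754/3 - 3/7 = -348287/21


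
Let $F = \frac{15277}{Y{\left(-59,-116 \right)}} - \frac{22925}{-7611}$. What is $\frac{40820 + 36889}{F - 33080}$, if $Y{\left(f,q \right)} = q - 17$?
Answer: $- \frac{78661945467}{33598884262} \approx -2.3412$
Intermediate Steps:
$Y{\left(f,q \right)} = -17 + q$ ($Y{\left(f,q \right)} = q - 17 = -17 + q$)
$F = - \frac{113224222}{1012263}$ ($F = \frac{15277}{-17 - 116} - \frac{22925}{-7611} = \frac{15277}{-133} - - \frac{22925}{7611} = 15277 \left(- \frac{1}{133}\right) + \frac{22925}{7611} = - \frac{15277}{133} + \frac{22925}{7611} = - \frac{113224222}{1012263} \approx -111.85$)
$\frac{40820 + 36889}{F - 33080} = \frac{40820 + 36889}{- \frac{113224222}{1012263} - 33080} = \frac{77709}{- \frac{33598884262}{1012263}} = 77709 \left(- \frac{1012263}{33598884262}\right) = - \frac{78661945467}{33598884262}$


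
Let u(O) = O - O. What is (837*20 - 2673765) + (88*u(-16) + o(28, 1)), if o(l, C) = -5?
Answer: -2657030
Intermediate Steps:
u(O) = 0
(837*20 - 2673765) + (88*u(-16) + o(28, 1)) = (837*20 - 2673765) + (88*0 - 5) = (16740 - 2673765) + (0 - 5) = -2657025 - 5 = -2657030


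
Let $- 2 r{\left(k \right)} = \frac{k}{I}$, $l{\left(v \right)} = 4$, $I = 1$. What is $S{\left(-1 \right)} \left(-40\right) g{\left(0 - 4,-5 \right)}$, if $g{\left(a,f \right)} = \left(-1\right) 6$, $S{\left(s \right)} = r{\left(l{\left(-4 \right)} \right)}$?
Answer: $-480$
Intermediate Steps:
$r{\left(k \right)} = - \frac{k}{2}$ ($r{\left(k \right)} = - \frac{k 1^{-1}}{2} = - \frac{k 1}{2} = - \frac{k}{2}$)
$S{\left(s \right)} = -2$ ($S{\left(s \right)} = \left(- \frac{1}{2}\right) 4 = -2$)
$g{\left(a,f \right)} = -6$
$S{\left(-1 \right)} \left(-40\right) g{\left(0 - 4,-5 \right)} = \left(-2\right) \left(-40\right) \left(-6\right) = 80 \left(-6\right) = -480$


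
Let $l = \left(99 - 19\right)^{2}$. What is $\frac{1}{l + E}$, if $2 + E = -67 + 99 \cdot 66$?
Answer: $\frac{1}{12865} \approx 7.773 \cdot 10^{-5}$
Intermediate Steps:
$E = 6465$ ($E = -2 + \left(-67 + 99 \cdot 66\right) = -2 + \left(-67 + 6534\right) = -2 + 6467 = 6465$)
$l = 6400$ ($l = 80^{2} = 6400$)
$\frac{1}{l + E} = \frac{1}{6400 + 6465} = \frac{1}{12865}$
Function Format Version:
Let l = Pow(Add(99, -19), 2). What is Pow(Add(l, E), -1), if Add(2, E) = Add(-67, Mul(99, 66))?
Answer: Rational(1, 12865) ≈ 7.7730e-5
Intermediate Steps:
E = 6465 (E = Add(-2, Add(-67, Mul(99, 66))) = Add(-2, Add(-67, 6534)) = Add(-2, 6467) = 6465)
l = 6400 (l = Pow(80, 2) = 6400)
Pow(Add(l, E), -1) = Pow(Add(6400, 6465), -1) = Pow(12865, -1) = Rational(1, 12865)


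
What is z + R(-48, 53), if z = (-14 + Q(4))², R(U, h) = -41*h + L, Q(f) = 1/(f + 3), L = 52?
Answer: -94520/49 ≈ -1929.0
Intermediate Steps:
Q(f) = 1/(3 + f)
R(U, h) = 52 - 41*h (R(U, h) = -41*h + 52 = 52 - 41*h)
z = 9409/49 (z = (-14 + 1/(3 + 4))² = (-14 + 1/7)² = (-14 + ⅐)² = (-97/7)² = 9409/49 ≈ 192.02)
z + R(-48, 53) = 9409/49 + (52 - 41*53) = 9409/49 + (52 - 2173) = 9409/49 - 2121 = -94520/49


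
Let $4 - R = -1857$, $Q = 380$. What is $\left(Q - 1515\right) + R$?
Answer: $726$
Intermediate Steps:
$R = 1861$ ($R = 4 - -1857 = 4 + 1857 = 1861$)
$\left(Q - 1515\right) + R = \left(380 - 1515\right) + 1861 = -1135 + 1861 = 726$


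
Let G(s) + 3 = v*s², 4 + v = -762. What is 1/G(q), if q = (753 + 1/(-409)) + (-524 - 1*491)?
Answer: -167281/8796017783089 ≈ -1.9018e-8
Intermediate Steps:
v = -766 (v = -4 - 762 = -766)
q = -107159/409 (q = (753 - 1/409) + (-524 - 491) = 307976/409 - 1015 = -107159/409 ≈ -262.00)
G(s) = -3 - 766*s²
1/G(q) = 1/(-3 - 766*(-107159/409)²) = 1/(-3 - 766*11483051281/167281) = 1/(-3 - 8796017281246/167281) = 1/(-8796017783089/167281) = -167281/8796017783089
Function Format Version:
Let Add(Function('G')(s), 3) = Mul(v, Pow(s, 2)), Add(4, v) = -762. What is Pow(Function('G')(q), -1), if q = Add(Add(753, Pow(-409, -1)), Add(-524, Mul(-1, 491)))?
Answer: Rational(-167281, 8796017783089) ≈ -1.9018e-8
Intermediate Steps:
v = -766 (v = Add(-4, -762) = -766)
q = Rational(-107159, 409) (q = Add(Add(753, Rational(-1, 409)), Add(-524, -491)) = Add(Rational(307976, 409), -1015) = Rational(-107159, 409) ≈ -262.00)
Function('G')(s) = Add(-3, Mul(-766, Pow(s, 2)))
Pow(Function('G')(q), -1) = Pow(Add(-3, Mul(-766, Pow(Rational(-107159, 409), 2))), -1) = Pow(Add(-3, Mul(-766, Rational(11483051281, 167281))), -1) = Pow(Add(-3, Rational(-8796017281246, 167281)), -1) = Pow(Rational(-8796017783089, 167281), -1) = Rational(-167281, 8796017783089)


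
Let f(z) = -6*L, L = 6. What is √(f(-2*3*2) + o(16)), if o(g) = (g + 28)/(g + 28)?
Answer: I*√35 ≈ 5.9161*I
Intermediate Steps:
o(g) = 1 (o(g) = (28 + g)/(28 + g) = 1)
f(z) = -36 (f(z) = -6*6 = -36)
√(f(-2*3*2) + o(16)) = √(-36 + 1) = √(-35) = I*√35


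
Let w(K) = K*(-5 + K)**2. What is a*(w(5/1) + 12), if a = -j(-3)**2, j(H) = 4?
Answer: -192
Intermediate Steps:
a = -16 (a = -1*4**2 = -1*16 = -16)
a*(w(5/1) + 12) = -16*((5/1)*(-5 + 5/1)**2 + 12) = -16*((5*1)*(-5 + 5*1)**2 + 12) = -16*(5*(-5 + 5)**2 + 12) = -16*(5*0**2 + 12) = -16*(5*0 + 12) = -16*(0 + 12) = -16*12 = -192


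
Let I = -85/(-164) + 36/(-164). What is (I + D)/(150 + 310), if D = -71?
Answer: -2319/15088 ≈ -0.15370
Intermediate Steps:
I = 49/164 (I = -85*(-1/164) + 36*(-1/164) = 85/164 - 9/41 = 49/164 ≈ 0.29878)
(I + D)/(150 + 310) = (49/164 - 71)/(150 + 310) = -11595/164/460 = -11595/164*1/460 = -2319/15088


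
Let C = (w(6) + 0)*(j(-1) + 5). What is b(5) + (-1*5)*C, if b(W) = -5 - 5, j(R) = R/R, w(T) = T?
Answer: -190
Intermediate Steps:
j(R) = 1
b(W) = -10
C = 36 (C = (6 + 0)*(1 + 5) = 6*6 = 36)
b(5) + (-1*5)*C = -10 - 1*5*36 = -10 - 5*36 = -10 - 180 = -190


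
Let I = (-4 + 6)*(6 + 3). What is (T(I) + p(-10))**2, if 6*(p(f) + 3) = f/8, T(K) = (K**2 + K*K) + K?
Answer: 253032649/576 ≈ 4.3929e+5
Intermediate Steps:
I = 18 (I = 2*9 = 18)
T(K) = K + 2*K**2 (T(K) = (K**2 + K**2) + K = 2*K**2 + K = K + 2*K**2)
p(f) = -3 + f/48 (p(f) = -3 + (f/8)/6 = -3 + f/48)
(T(I) + p(-10))**2 = (18*(1 + 2*18) + (-3 + (1/48)*(-10)))**2 = (18*(1 + 36) + (-3 - 5/24))**2 = (18*37 - 77/24)**2 = (666 - 77/24)**2 = (15907/24)**2 = 253032649/576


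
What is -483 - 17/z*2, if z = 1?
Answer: -517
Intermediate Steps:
-483 - 17/z*2 = -483 - 17/1*2 = -483 - 17*1*2 = -483 - 17*2 = -483 - 1*34 = -483 - 34 = -517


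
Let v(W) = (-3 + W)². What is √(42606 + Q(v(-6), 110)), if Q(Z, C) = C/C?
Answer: √42607 ≈ 206.41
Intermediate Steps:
Q(Z, C) = 1
√(42606 + Q(v(-6), 110)) = √(42606 + 1) = √42607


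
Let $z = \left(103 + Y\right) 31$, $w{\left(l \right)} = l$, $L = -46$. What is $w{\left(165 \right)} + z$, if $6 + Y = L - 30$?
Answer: $816$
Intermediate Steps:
$Y = -82$ ($Y = -6 - 76 = -82$)
$z = 651$ ($z = \left(103 - 82\right) 31 = 21 \cdot 31 = 651$)
$w{\left(165 \right)} + z = 165 + 651 = 816$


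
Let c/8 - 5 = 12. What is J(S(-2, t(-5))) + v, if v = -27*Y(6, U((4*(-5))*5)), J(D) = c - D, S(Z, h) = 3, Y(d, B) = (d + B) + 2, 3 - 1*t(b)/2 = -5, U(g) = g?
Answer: 2617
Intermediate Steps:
c = 136 (c = 40 + 8*12 = 40 + 96 = 136)
t(b) = 16 (t(b) = 6 - 2*(-5) = 6 + 10 = 16)
Y(d, B) = 2 + B + d (Y(d, B) = (B + d) + 2 = 2 + B + d)
J(D) = 136 - D
v = 2484 (v = -27*(2 + (4*(-5))*5 + 6) = -27*(2 - 20*5 + 6) = -27*(2 - 100 + 6) = -27*(-92) = 2484)
J(S(-2, t(-5))) + v = (136 - 1*3) + 2484 = (136 - 3) + 2484 = 133 + 2484 = 2617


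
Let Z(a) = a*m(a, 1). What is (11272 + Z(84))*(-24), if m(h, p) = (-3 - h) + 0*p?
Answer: -95136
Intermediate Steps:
m(h, p) = -3 - h (m(h, p) = (-3 - h) + 0 = -3 - h)
Z(a) = a*(-3 - a)
(11272 + Z(84))*(-24) = (11272 - 1*84*(3 + 84))*(-24) = (11272 - 1*84*87)*(-24) = (11272 - 7308)*(-24) = 3964*(-24) = -95136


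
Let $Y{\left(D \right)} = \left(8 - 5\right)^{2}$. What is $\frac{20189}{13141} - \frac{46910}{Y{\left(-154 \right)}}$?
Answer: $- \frac{616262609}{118269} \approx -5210.7$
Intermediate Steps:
$Y{\left(D \right)} = 9$ ($Y{\left(D \right)} = 3^{2} = 9$)
$\frac{20189}{13141} - \frac{46910}{Y{\left(-154 \right)}} = \frac{20189}{13141} - \frac{46910}{9} = - \frac{616262609}{118269}$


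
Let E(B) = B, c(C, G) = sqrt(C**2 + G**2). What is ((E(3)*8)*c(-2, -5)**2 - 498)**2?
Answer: 39204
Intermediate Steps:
((E(3)*8)*c(-2, -5)**2 - 498)**2 = ((3*8)*(sqrt((-2)**2 + (-5)**2))**2 - 498)**2 = (24*(sqrt(4 + 25))**2 - 498)**2 = (24*(sqrt(29))**2 - 498)**2 = (24*29 - 498)**2 = (696 - 498)**2 = 198**2 = 39204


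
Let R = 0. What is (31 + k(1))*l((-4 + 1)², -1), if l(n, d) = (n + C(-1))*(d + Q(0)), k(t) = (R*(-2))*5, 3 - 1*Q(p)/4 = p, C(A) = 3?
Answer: 4092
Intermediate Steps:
Q(p) = 12 - 4*p
k(t) = 0 (k(t) = (0*(-2))*5 = 0*5 = 0)
l(n, d) = (3 + n)*(12 + d) (l(n, d) = (n + 3)*(d + (12 - 4*0)) = (3 + n)*(d + (12 + 0)) = (3 + n)*(d + 12) = (3 + n)*(12 + d))
(31 + k(1))*l((-4 + 1)², -1) = (31 + 0)*(36 + 3*(-1) + 12*(-4 + 1)² - (-4 + 1)²) = 31*(36 - 3 + 12*(-3)² - 1*(-3)²) = 31*(36 - 3 + 12*9 - 1*9) = 31*(36 - 3 + 108 - 9) = 31*132 = 4092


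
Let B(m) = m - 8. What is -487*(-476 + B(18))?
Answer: 226942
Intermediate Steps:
B(m) = -8 + m
-487*(-476 + B(18)) = -487*(-476 + (-8 + 18)) = -487*(-476 + 10) = -487*(-466) = 226942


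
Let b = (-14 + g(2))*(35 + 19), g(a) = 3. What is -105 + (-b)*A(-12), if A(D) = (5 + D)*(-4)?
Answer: 16527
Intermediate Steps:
b = -594 (b = (-14 + 3)*(35 + 19) = -11*54 = -594)
A(D) = -20 - 4*D
-105 + (-b)*A(-12) = -105 + (-1*(-594))*(-20 - 4*(-12)) = -105 + 594*(-20 + 48) = -105 + 594*28 = -105 + 16632 = 16527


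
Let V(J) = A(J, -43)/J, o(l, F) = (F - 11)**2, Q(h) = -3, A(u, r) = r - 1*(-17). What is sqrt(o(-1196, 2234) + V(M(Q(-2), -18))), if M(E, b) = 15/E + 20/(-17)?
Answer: sqrt(54482608635)/105 ≈ 2223.0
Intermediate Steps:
A(u, r) = 17 + r (A(u, r) = r + 17 = 17 + r)
o(l, F) = (-11 + F)**2
M(E, b) = -20/17 + 15/E (M(E, b) = 15/E + 20*(-1/17) = 15/E - 20/17 = -20/17 + 15/E)
V(J) = -26/J (V(J) = (17 - 43)/J = -26/J)
sqrt(o(-1196, 2234) + V(M(Q(-2), -18))) = sqrt((-11 + 2234)**2 - 26/(-20/17 + 15/(-3))) = sqrt(2223**2 - 26/(-20/17 + 15*(-1/3))) = sqrt(4941729 - 26/(-20/17 - 5)) = sqrt(4941729 - 26/(-105/17)) = sqrt(4941729 - 26*(-17/105)) = sqrt(4941729 + 442/105) = sqrt(518881987/105) = sqrt(54482608635)/105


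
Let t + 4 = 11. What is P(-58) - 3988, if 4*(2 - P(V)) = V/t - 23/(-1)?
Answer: -111711/28 ≈ -3989.7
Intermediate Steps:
t = 7 (t = -4 + 11 = 7)
P(V) = -15/4 - V/28 (P(V) = 2 - (V/7 - 23/(-1))/4 = 2 - (V*(⅐) - 23*(-1))/4 = 2 - (V/7 + 23)/4 = 2 - (23 + V/7)/4 = 2 + (-23/4 - V/28) = -15/4 - V/28)
P(-58) - 3988 = (-15/4 - 1/28*(-58)) - 3988 = (-15/4 + 29/14) - 3988 = -47/28 - 3988 = -111711/28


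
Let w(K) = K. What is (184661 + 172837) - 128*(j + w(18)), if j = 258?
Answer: 322170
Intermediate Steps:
(184661 + 172837) - 128*(j + w(18)) = (184661 + 172837) - 128*(258 + 18) = 357498 - 128*276 = 357498 - 35328 = 322170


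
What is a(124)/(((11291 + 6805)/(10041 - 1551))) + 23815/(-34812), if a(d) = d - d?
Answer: -23815/34812 ≈ -0.68410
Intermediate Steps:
a(d) = 0
a(124)/(((11291 + 6805)/(10041 - 1551))) + 23815/(-34812) = 0/(((11291 + 6805)/(10041 - 1551))) + 23815/(-34812) = 0/((18096/8490)) + 23815*(-1/34812) = 0/((18096*(1/8490))) - 23815/34812 = 0/(3016/1415) - 23815/34812 = 0*(1415/3016) - 23815/34812 = 0 - 23815/34812 = -23815/34812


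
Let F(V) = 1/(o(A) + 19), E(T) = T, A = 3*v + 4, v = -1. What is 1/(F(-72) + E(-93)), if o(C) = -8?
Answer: -11/1022 ≈ -0.010763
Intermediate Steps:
A = 1 (A = 3*(-1) + 4 = -3 + 4 = 1)
F(V) = 1/11 (F(V) = 1/(-8 + 19) = 1/11)
1/(F(-72) + E(-93)) = 1/(1/11 - 93) = 1/(-1022/11) = -11/1022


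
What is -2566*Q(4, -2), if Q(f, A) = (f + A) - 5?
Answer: 7698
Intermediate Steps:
Q(f, A) = -5 + A + f (Q(f, A) = (A + f) - 5 = -5 + A + f)
-2566*Q(4, -2) = -2566*(-5 - 2 + 4) = -2566*(-3) = 7698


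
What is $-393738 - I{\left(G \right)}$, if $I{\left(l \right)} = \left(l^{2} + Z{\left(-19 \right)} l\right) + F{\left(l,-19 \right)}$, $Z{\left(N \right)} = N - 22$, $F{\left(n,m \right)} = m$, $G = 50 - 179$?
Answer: $-415649$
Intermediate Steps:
$G = -129$
$Z{\left(N \right)} = -22 + N$
$I{\left(l \right)} = -19 + l^{2} - 41 l$ ($I{\left(l \right)} = \left(l^{2} + \left(-22 - 19\right) l\right) - 19 = \left(l^{2} - 41 l\right) - 19 = -19 + l^{2} - 41 l$)
$-393738 - I{\left(G \right)} = -393738 - \left(-19 + \left(-129\right)^{2} - -5289\right) = -393738 - \left(-19 + 16641 + 5289\right) = -393738 - 21911 = -415649$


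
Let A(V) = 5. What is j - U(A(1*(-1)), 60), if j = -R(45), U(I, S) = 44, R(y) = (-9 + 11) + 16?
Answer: -62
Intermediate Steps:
R(y) = 18 (R(y) = 2 + 16 = 18)
j = -18 (j = -1*18 = -18)
j - U(A(1*(-1)), 60) = -18 - 1*44 = -18 - 44 = -62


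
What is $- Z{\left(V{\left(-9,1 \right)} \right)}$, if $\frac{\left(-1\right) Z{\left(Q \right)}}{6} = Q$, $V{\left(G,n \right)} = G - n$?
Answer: $-60$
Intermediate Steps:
$Z{\left(Q \right)} = - 6 Q$
$- Z{\left(V{\left(-9,1 \right)} \right)} = - \left(-6\right) \left(-9 - 1\right) = - \left(-6\right) \left(-10\right) = \left(-1\right) 60 = -60$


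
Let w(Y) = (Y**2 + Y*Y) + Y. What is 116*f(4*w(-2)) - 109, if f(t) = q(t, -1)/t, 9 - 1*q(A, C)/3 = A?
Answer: -653/2 ≈ -326.50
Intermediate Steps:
q(A, C) = 27 - 3*A
w(Y) = Y + 2*Y**2 (w(Y) = (Y**2 + Y**2) + Y = 2*Y**2 + Y = Y + 2*Y**2)
f(t) = (27 - 3*t)/t
116*f(4*w(-2)) - 109 = 116*(-3 + 27/((4*(-2*(1 + 2*(-2)))))) - 109 = 116*(-3 + 27/((4*(-2*(1 - 4))))) - 109 = 116*(-3 + 27/((4*(-2*(-3))))) - 109 = 116*(-3 + 27/((4*6))) - 109 = 116*(-3 + 27/24) - 109 = 116*(-3 + 27*(1/24)) - 109 = 116*(-3 + 9/8) - 109 = 116*(-15/8) - 109 = -435/2 - 109 = -653/2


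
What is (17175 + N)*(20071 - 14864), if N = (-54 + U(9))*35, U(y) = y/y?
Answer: 79771240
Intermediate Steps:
U(y) = 1
N = -1855 (N = (-54 + 1)*35 = -53*35 = -1855)
(17175 + N)*(20071 - 14864) = (17175 - 1855)*(20071 - 14864) = 15320*5207 = 79771240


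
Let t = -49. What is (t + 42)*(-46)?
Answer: 322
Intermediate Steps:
(t + 42)*(-46) = (-49 + 42)*(-46) = -7*(-46) = 322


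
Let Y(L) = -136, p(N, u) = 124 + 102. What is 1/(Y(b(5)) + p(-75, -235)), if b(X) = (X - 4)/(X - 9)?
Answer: 1/90 ≈ 0.011111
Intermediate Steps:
b(X) = (-4 + X)/(-9 + X)
p(N, u) = 226
1/(Y(b(5)) + p(-75, -235)) = 1/(-136 + 226) = 1/90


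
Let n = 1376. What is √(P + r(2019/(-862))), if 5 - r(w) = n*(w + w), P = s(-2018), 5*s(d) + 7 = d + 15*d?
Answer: I*√1521430/431 ≈ 2.8619*I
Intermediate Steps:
s(d) = -7/5 + 16*d/5 (s(d) = -7/5 + (d + 15*d)/5 = -7/5 + (16*d)/5 = -7/5 + 16*d/5)
P = -6459 (P = -7/5 + (16/5)*(-2018) = -7/5 - 32288/5 = -6459)
r(w) = 5 - 2752*w (r(w) = 5 - 1376*(w + w) = 5 - 1376*2*w = 5 - 2752*w)
√(P + r(2019/(-862))) = √(-6459 + (5 - 5556288/(-862))) = √(-6459 + (5 - 5556288*(-1)/862)) = √(-6459 + (5 - 2752*(-2019/862))) = √(-6459 + (5 + 2778144/431)) = √(-6459 + 2780299/431) = √(-3530/431) = I*√1521430/431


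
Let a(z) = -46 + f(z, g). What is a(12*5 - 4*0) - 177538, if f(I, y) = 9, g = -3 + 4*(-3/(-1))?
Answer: -177575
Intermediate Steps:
g = 9 (g = -3 + 4*(-3*(-1)) = -3 + 4*3 = -3 + 12 = 9)
a(z) = -37 (a(z) = -46 + 9 = -37)
a(12*5 - 4*0) - 177538 = -37 - 177538 = -177575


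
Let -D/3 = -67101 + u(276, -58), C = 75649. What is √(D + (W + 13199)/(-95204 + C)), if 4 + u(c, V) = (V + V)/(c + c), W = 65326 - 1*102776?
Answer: √162896395566542230/899530 ≈ 448.68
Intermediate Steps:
W = -37450 (W = 65326 - 102776 = -37450)
u(c, V) = -4 + V/c (u(c, V) = -4 + (V + V)/(c + c) = -4 + (2*V)/((2*c)) = -4 + (2*V)*(1/(2*c)) = -4 + V/c)
D = 9260519/46 (D = -3*(-67101 + (-4 - 58/276)) = -3*(-67101 + (-4 - 58*1/276)) = -3*(-67101 + (-4 - 29/138)) = -3*(-67101 - 581/138) = -3*(-9260519/138) = 9260519/46 ≈ 2.0132e+5)
√(D + (W + 13199)/(-95204 + C)) = √(9260519/46 + (-37450 + 13199)/(-95204 + 75649)) = √(9260519/46 - 24251/(-19555)) = √(9260519/46 - 24251*(-1/19555)) = √(9260519/46 + 24251/19555) = √(181090564591/899530) = √162896395566542230/899530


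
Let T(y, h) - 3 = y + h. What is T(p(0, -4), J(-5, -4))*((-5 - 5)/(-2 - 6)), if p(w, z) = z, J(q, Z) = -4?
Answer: -25/4 ≈ -6.2500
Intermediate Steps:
T(y, h) = 3 + h + y (T(y, h) = 3 + (y + h) = 3 + (h + y) = 3 + h + y)
T(p(0, -4), J(-5, -4))*((-5 - 5)/(-2 - 6)) = (3 - 4 - 4)*((-5 - 5)/(-2 - 6)) = -(-50)/(-8) = -(-50)*(-1)/8 = -5*5/4 = -25/4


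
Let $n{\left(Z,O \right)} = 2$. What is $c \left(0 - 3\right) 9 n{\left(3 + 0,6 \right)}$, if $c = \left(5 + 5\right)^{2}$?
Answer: $-5400$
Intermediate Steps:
$c = 100$ ($c = 10^{2} = 100$)
$c \left(0 - 3\right) 9 n{\left(3 + 0,6 \right)} = 100 \left(0 - 3\right) 9 \cdot 2 = 100 \left(-3\right) 9 \cdot 2 = \left(-300\right) 9 \cdot 2 = \left(-2700\right) 2 = -5400$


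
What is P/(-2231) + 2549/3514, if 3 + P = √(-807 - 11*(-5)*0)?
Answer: 5697361/7839734 - I*√807/2231 ≈ 0.72673 - 0.012733*I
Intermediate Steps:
P = -3 + I*√807 (P = -3 + √(-807 - 11*(-5)*0) = -3 + √(-807 + 55*0) = -3 + √(-807 + 0) = -3 + √(-807) = -3 + I*√807 ≈ -3.0 + 28.408*I)
P/(-2231) + 2549/3514 = (-3 + I*√807)/(-2231) + 2549/3514 = (-3 + I*√807)*(-1/2231) + 2549*(1/3514) = (3/2231 - I*√807/2231) + 2549/3514 = 5697361/7839734 - I*√807/2231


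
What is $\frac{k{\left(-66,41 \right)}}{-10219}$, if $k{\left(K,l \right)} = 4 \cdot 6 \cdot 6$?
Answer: $- \frac{144}{10219} \approx -0.014091$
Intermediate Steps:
$k{\left(K,l \right)} = 144$ ($k{\left(K,l \right)} = 24 \cdot 6 = 144$)
$\frac{k{\left(-66,41 \right)}}{-10219} = \frac{144}{-10219} = 144 \left(- \frac{1}{10219}\right) = - \frac{144}{10219}$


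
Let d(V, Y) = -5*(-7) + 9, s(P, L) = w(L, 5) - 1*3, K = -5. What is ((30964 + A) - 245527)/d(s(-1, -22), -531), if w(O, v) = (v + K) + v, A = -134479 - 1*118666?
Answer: -116927/11 ≈ -10630.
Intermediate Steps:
A = -253145 (A = -134479 - 118666 = -253145)
w(O, v) = -5 + 2*v (w(O, v) = (v - 5) + v = (-5 + v) + v = -5 + 2*v)
s(P, L) = 2 (s(P, L) = (-5 + 2*5) - 1*3 = (-5 + 10) - 3 = 5 - 3 = 2)
d(V, Y) = 44 (d(V, Y) = 35 + 9 = 44)
((30964 + A) - 245527)/d(s(-1, -22), -531) = ((30964 - 253145) - 245527)/44 = (-222181 - 245527)*(1/44) = -467708*1/44 = -116927/11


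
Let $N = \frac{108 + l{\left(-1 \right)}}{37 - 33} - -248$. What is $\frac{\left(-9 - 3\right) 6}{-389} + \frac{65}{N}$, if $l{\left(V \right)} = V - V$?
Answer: $\frac{9017}{21395} \approx 0.42145$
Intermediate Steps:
$l{\left(V \right)} = 0$
$N = 275$ ($N = \frac{108 + 0}{37 - 33} - -248 = \frac{108}{4} + 248 = 108 \cdot \frac{1}{4} + 248 = 27 + 248 = 275$)
$\frac{\left(-9 - 3\right) 6}{-389} + \frac{65}{N} = \frac{\left(-9 - 3\right) 6}{-389} + \frac{65}{275} = \left(-12\right) 6 \left(- \frac{1}{389}\right) + 65 \cdot \frac{1}{275} = \left(-72\right) \left(- \frac{1}{389}\right) + \frac{13}{55} = \frac{72}{389} + \frac{13}{55} = \frac{9017}{21395}$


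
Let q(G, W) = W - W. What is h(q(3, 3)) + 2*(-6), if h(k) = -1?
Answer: -13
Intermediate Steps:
q(G, W) = 0
h(q(3, 3)) + 2*(-6) = -1 + 2*(-6) = -1 - 12 = -13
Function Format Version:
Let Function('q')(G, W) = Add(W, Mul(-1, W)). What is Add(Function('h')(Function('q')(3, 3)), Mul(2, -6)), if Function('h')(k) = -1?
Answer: -13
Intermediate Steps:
Function('q')(G, W) = 0
Add(Function('h')(Function('q')(3, 3)), Mul(2, -6)) = Add(-1, Mul(2, -6)) = Add(-1, -12) = -13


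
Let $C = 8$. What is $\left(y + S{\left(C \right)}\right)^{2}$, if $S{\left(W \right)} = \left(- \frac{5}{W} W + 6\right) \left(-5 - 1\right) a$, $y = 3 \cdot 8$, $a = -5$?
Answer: $2916$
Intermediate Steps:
$y = 24$
$S{\left(W \right)} = 30$ ($S{\left(W \right)} = \left(- \frac{5}{W} W + 6\right) \left(-5 - 1\right) \left(-5\right) = \left(-5 + 6\right) \left(-6\right) \left(-5\right) = 1 \left(-6\right) \left(-5\right) = \left(-6\right) \left(-5\right) = 30$)
$\left(y + S{\left(C \right)}\right)^{2} = \left(24 + 30\right)^{2} = 54^{2} = 2916$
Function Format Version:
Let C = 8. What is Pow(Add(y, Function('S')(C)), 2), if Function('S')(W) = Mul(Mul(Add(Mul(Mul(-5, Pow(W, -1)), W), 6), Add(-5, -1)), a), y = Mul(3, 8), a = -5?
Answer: 2916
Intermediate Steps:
y = 24
Function('S')(W) = 30 (Function('S')(W) = Mul(Mul(Add(Mul(Mul(-5, Pow(W, -1)), W), 6), Add(-5, -1)), -5) = Mul(Mul(Add(-5, 6), -6), -5) = Mul(Mul(1, -6), -5) = Mul(-6, -5) = 30)
Pow(Add(y, Function('S')(C)), 2) = Pow(Add(24, 30), 2) = Pow(54, 2) = 2916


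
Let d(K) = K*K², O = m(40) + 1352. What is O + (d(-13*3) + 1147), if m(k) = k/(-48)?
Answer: -340925/6 ≈ -56821.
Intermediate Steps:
m(k) = -k/48 (m(k) = k*(-1/48) = -k/48)
O = 8107/6 (O = -1/48*40 + 1352 = -⅚ + 1352 = 8107/6 ≈ 1351.2)
d(K) = K³
O + (d(-13*3) + 1147) = 8107/6 + ((-13*3)³ + 1147) = 8107/6 + ((-39)³ + 1147) = 8107/6 + (-59319 + 1147) = 8107/6 - 58172 = -340925/6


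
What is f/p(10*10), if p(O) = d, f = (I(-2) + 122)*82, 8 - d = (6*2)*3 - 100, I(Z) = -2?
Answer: 410/3 ≈ 136.67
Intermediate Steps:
d = 72 (d = 8 - ((6*2)*3 - 100) = 8 - (12*3 - 100) = 8 - (36 - 100) = 8 - 1*(-64) = 8 + 64 = 72)
f = 9840 (f = (-2 + 122)*82 = 120*82 = 9840)
p(O) = 72
f/p(10*10) = 9840/72 = 9840*(1/72) = 410/3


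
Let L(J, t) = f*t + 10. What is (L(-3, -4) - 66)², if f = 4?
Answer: 5184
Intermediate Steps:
L(J, t) = 10 + 4*t (L(J, t) = 4*t + 10 = 10 + 4*t)
(L(-3, -4) - 66)² = ((10 + 4*(-4)) - 66)² = ((10 - 16) - 66)² = (-6 - 66)² = (-72)² = 5184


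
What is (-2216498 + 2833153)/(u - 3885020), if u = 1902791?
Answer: -616655/1982229 ≈ -0.31109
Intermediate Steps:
(-2216498 + 2833153)/(u - 3885020) = (-2216498 + 2833153)/(1902791 - 3885020) = 616655/(-1982229) = 616655*(-1/1982229) = -616655/1982229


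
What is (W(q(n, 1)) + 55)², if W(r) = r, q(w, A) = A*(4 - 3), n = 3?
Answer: 3136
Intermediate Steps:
q(w, A) = A (q(w, A) = A*1 = A)
(W(q(n, 1)) + 55)² = (1 + 55)² = 56² = 3136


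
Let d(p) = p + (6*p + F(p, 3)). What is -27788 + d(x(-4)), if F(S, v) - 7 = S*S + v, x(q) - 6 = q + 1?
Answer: -27748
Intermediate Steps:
x(q) = 7 + q (x(q) = 6 + (q + 1) = 6 + (1 + q) = 7 + q)
F(S, v) = 7 + v + S**2 (F(S, v) = 7 + (S*S + v) = 7 + (S**2 + v) = 7 + (v + S**2) = 7 + v + S**2)
d(p) = 10 + p**2 + 7*p (d(p) = p + (6*p + (7 + 3 + p**2)) = p + (6*p + (10 + p**2)) = p + (10 + p**2 + 6*p) = 10 + p**2 + 7*p)
-27788 + d(x(-4)) = -27788 + (10 + (7 - 4)**2 + 7*(7 - 4)) = -27788 + (10 + 3**2 + 7*3) = -27788 + (10 + 9 + 21) = -27788 + 40 = -27748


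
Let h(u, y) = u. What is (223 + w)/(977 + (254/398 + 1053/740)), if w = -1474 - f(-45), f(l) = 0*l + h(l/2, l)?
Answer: -60302970/48058849 ≈ -1.2548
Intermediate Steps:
f(l) = l/2 (f(l) = 0*l + l/2 = 0 + l*(½) = 0 + l/2 = l/2)
w = -2903/2 (w = -1474 - (-45)/2 = -1474 - 1*(-45/2) = -1474 + 45/2 = -2903/2 ≈ -1451.5)
(223 + w)/(977 + (254/398 + 1053/740)) = (223 - 2903/2)/(977 + (254/398 + 1053/740)) = -2457/(2*(977 + (254*(1/398) + 1053*(1/740)))) = -2457/(2*(977 + (127/199 + 1053/740))) = -2457/(2*(977 + 303527/147260)) = -2457/(2*144176547/147260) = -2457/2*147260/144176547 = -60302970/48058849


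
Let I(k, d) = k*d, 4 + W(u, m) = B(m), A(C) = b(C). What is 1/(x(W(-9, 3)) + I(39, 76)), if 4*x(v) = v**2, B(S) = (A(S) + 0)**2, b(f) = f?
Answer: 4/11881 ≈ 0.00033667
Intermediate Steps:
A(C) = C
B(S) = S**2 (B(S) = (S + 0)**2 = S**2)
W(u, m) = -4 + m**2
x(v) = v**2/4
I(k, d) = d*k
1/(x(W(-9, 3)) + I(39, 76)) = 1/((-4 + 3**2)**2/4 + 76*39) = 1/((-4 + 9)**2/4 + 2964) = 1/((1/4)*5**2 + 2964) = 1/((1/4)*25 + 2964) = 1/(25/4 + 2964) = 1/(11881/4) = 4/11881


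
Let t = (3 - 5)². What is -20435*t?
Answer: -81740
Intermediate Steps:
t = 4 (t = (-2)² = 4)
-20435*t = -20435*4 = -81740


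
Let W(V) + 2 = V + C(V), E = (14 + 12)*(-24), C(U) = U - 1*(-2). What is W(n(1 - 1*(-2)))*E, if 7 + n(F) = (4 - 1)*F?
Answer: -2496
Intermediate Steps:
C(U) = 2 + U (C(U) = U + 2 = 2 + U)
n(F) = -7 + 3*F (n(F) = -7 + (4 - 1)*F = -7 + 3*F)
E = -624 (E = 26*(-24) = -624)
W(V) = 2*V (W(V) = -2 + (V + (2 + V)) = -2 + (2 + 2*V) = 2*V)
W(n(1 - 1*(-2)))*E = (2*(-7 + 3*(1 - 1*(-2))))*(-624) = (2*(-7 + 3*(1 + 2)))*(-624) = (2*(-7 + 3*3))*(-624) = (2*(-7 + 9))*(-624) = (2*2)*(-624) = 4*(-624) = -2496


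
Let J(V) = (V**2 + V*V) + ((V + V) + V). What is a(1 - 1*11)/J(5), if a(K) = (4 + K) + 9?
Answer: 3/65 ≈ 0.046154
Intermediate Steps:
J(V) = 2*V**2 + 3*V (J(V) = (V**2 + V**2) + (2*V + V) = 2*V**2 + 3*V)
a(K) = 13 + K
a(1 - 1*11)/J(5) = (13 + (1 - 1*11))/((5*(3 + 2*5))) = (13 + (1 - 11))/((5*(3 + 10))) = (13 - 10)/((5*13)) = 3/65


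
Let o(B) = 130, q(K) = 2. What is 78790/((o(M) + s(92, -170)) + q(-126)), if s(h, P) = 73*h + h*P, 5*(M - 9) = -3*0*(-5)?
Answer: -39395/4396 ≈ -8.9615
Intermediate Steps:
M = 9 (M = 9 + (-3*0*(-5))/5 = 9 + (0*(-5))/5 = 9 + (⅕)*0 = 9 + 0 = 9)
s(h, P) = 73*h + P*h
78790/((o(M) + s(92, -170)) + q(-126)) = 78790/((130 + 92*(73 - 170)) + 2) = 78790/((130 + 92*(-97)) + 2) = 78790/((130 - 8924) + 2) = 78790/(-8794 + 2) = 78790/(-8792) = 78790*(-1/8792) = -39395/4396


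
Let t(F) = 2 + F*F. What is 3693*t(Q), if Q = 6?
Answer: 140334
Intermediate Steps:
t(F) = 2 + F²
3693*t(Q) = 3693*(2 + 6²) = 3693*(2 + 36) = 3693*38 = 140334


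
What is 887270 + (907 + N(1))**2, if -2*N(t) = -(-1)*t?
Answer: 6836049/4 ≈ 1.7090e+6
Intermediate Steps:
N(t) = -t/2 (N(t) = -(-1)*(-t)/2 = -t/2)
887270 + (907 + N(1))**2 = 887270 + (907 - 1/2*1)**2 = 887270 + (907 - 1/2)**2 = 887270 + (1813/2)**2 = 887270 + 3286969/4 = 6836049/4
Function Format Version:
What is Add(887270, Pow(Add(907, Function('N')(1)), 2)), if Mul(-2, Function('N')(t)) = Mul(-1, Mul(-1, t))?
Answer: Rational(6836049, 4) ≈ 1.7090e+6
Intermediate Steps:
Function('N')(t) = Mul(Rational(-1, 2), t) (Function('N')(t) = Mul(Rational(-1, 2), Mul(-1, Mul(-1, t))) = Mul(Rational(-1, 2), t))
Add(887270, Pow(Add(907, Function('N')(1)), 2)) = Add(887270, Pow(Add(907, Mul(Rational(-1, 2), 1)), 2)) = Add(887270, Pow(Add(907, Rational(-1, 2)), 2)) = Add(887270, Pow(Rational(1813, 2), 2)) = Add(887270, Rational(3286969, 4)) = Rational(6836049, 4)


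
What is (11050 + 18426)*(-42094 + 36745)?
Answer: -157667124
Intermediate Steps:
(11050 + 18426)*(-42094 + 36745) = 29476*(-5349) = -157667124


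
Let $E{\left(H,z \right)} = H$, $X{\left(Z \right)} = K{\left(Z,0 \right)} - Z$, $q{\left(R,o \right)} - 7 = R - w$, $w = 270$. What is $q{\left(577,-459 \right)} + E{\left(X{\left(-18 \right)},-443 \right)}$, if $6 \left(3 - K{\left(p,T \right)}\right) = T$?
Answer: $335$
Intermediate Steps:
$q{\left(R,o \right)} = -263 + R$ ($q{\left(R,o \right)} = 7 + \left(R - 270\right) = 7 + \left(-270 + R\right) = -263 + R$)
$K{\left(p,T \right)} = 3 - \frac{T}{6}$
$X{\left(Z \right)} = 3 - Z$ ($X{\left(Z \right)} = \left(3 - 0\right) - Z = \left(3 + 0\right) - Z = 3 - Z$)
$q{\left(577,-459 \right)} + E{\left(X{\left(-18 \right)},-443 \right)} = \left(-263 + 577\right) + \left(3 - -18\right) = 314 + \left(3 + 18\right) = 314 + 21 = 335$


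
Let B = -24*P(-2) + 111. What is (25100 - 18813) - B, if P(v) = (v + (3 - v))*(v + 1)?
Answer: 6104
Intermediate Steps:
P(v) = 3 + 3*v (P(v) = 3*(1 + v) = 3 + 3*v)
B = 183 (B = -24*(3 + 3*(-2)) + 111 = -24*(3 - 6) + 111 = -24*(-3) + 111 = 72 + 111 = 183)
(25100 - 18813) - B = (25100 - 18813) - 1*183 = 6287 - 183 = 6104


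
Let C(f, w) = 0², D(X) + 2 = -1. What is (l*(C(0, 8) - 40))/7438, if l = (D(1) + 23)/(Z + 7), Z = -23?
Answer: 25/3719 ≈ 0.0067222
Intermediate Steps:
D(X) = -3 (D(X) = -2 - 1 = -3)
C(f, w) = 0
l = -5/4 (l = (-3 + 23)/(-23 + 7) = 20/(-16) = 20*(-1/16) = -5/4 ≈ -1.2500)
(l*(C(0, 8) - 40))/7438 = -5*(0 - 40)/4/7438 = -5/4*(-40)*(1/7438) = 50*(1/7438) = 25/3719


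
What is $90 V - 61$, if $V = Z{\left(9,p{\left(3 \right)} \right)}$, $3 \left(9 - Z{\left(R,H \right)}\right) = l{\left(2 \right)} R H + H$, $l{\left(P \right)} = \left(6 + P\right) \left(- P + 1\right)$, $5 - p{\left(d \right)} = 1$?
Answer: $9269$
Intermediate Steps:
$p{\left(d \right)} = 4$ ($p{\left(d \right)} = 5 - 1 = 4$)
$l{\left(P \right)} = \left(1 - P\right) \left(6 + P\right)$ ($l{\left(P \right)} = \left(6 + P\right) \left(1 - P\right) = \left(1 - P\right) \left(6 + P\right)$)
$Z{\left(R,H \right)} = 9 - \frac{H}{3} + \frac{8 H R}{3}$ ($Z{\left(R,H \right)} = 9 - \frac{\left(6 - 2^{2} - 10\right) R H + H}{3} = 9 - \frac{\left(6 - 4 - 10\right) R H + H}{3} = 9 - \frac{- 8 R H + H}{3} = 9 - \frac{- 8 H R + H}{3} = 9 - \frac{H - 8 H R}{3} = 9 + \left(- \frac{H}{3} + \frac{8 H R}{3}\right) = 9 - \frac{H}{3} + \frac{8 H R}{3}$)
$V = \frac{311}{3}$ ($V = 9 - \frac{4}{3} + \frac{8}{3} \cdot 4 \cdot 9 = 9 - \frac{4}{3} + 96 = \frac{311}{3} \approx 103.67$)
$90 V - 61 = 90 \cdot \frac{311}{3} - 61 = 9330 - 61 = 9269$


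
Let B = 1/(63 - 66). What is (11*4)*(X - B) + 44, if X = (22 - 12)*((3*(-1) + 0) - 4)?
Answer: -9064/3 ≈ -3021.3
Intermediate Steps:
B = -1/3 (B = 1/(-3) = -1/3 ≈ -0.33333)
X = -70 (X = 10*((-3 + 0) - 4) = 10*(-3 - 4) = 10*(-7) = -70)
(11*4)*(X - B) + 44 = (11*4)*(-70 - 1*(-1/3)) + 44 = 44*(-70 + 1/3) + 44 = 44*(-209/3) + 44 = -9196/3 + 44 = -9064/3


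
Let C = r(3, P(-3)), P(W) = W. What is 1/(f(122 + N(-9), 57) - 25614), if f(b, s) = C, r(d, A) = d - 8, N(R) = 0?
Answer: -1/25619 ≈ -3.9034e-5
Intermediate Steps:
r(d, A) = -8 + d
C = -5 (C = -8 + 3 = -5)
f(b, s) = -5
1/(f(122 + N(-9), 57) - 25614) = 1/(-5 - 25614) = 1/(-25619) = -1/25619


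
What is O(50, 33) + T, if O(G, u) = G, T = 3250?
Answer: 3300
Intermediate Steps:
O(50, 33) + T = 50 + 3250 = 3300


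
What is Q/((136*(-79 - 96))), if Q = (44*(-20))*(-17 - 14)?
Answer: -682/595 ≈ -1.1462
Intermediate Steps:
Q = 27280 (Q = -880*(-31) = 27280)
Q/((136*(-79 - 96))) = 27280/((136*(-79 - 96))) = 27280/((136*(-175))) = 27280/(-23800) = 27280*(-1/23800) = -682/595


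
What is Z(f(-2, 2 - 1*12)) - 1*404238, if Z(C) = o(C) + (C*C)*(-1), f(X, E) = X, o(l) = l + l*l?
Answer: -404240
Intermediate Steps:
o(l) = l + l²
Z(C) = -C² + C*(1 + C) (Z(C) = C*(1 + C) + (C*C)*(-1) = C*(1 + C) + C²*(-1) = C*(1 + C) - C² = -C² + C*(1 + C))
Z(f(-2, 2 - 1*12)) - 1*404238 = -2 - 1*404238 = -2 - 404238 = -404240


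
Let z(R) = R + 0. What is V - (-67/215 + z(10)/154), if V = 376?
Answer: 6228764/16555 ≈ 376.25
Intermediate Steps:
z(R) = R
V - (-67/215 + z(10)/154) = 376 - (-67/215 + 10/154) = 376 - (-67*1/215 + 10*(1/154)) = 376 - (-67/215 + 5/77) = 376 - 1*(-4084/16555) = 376 + 4084/16555 = 6228764/16555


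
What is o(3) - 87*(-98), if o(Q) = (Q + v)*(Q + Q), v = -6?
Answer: 8508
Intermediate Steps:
o(Q) = 2*Q*(-6 + Q) (o(Q) = (Q - 6)*(Q + Q) = (-6 + Q)*(2*Q) = 2*Q*(-6 + Q))
o(3) - 87*(-98) = 2*3*(-6 + 3) - 87*(-98) = 2*3*(-3) + 8526 = -18 + 8526 = 8508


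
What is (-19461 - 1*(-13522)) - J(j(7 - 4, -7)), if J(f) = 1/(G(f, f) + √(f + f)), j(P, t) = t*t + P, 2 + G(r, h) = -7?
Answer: -136606/23 - 2*√26/23 ≈ -5939.8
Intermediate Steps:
G(r, h) = -9 (G(r, h) = -2 - 7 = -9)
j(P, t) = P + t² (j(P, t) = t² + P = P + t²)
J(f) = 1/(-9 + √2*√f) (J(f) = 1/(-9 + √(f + f)) = 1/(-9 + √(2*f)) = 1/(-9 + √2*√f))
(-19461 - 1*(-13522)) - J(j(7 - 4, -7)) = (-19461 - 1*(-13522)) - 1/(-9 + √2*√((7 - 4) + (-7)²)) = (-19461 + 13522) - 1/(-9 + √2*√(3 + 49)) = -5939 - 1/(-9 + √2*√52) = -5939 - 1/(-9 + √2*(2*√13)) = -5939 - 1/(-9 + 2*√26)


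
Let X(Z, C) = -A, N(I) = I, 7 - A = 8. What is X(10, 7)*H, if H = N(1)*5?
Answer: 5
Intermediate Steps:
A = -1 (A = 7 - 1*8 = 7 - 8 = -1)
X(Z, C) = 1 (X(Z, C) = -1*(-1) = 1)
H = 5 (H = 1*5 = 5)
X(10, 7)*H = 1*5 = 5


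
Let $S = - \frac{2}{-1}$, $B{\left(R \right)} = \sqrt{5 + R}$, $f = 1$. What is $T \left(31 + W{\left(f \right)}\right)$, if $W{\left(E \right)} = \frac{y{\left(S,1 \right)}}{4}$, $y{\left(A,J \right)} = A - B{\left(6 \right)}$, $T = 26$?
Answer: $819 - \frac{13 \sqrt{11}}{2} \approx 797.44$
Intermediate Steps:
$S = 2$ ($S = \left(-2\right) \left(-1\right) = 2$)
$y{\left(A,J \right)} = A - \sqrt{11}$ ($y{\left(A,J \right)} = A - \sqrt{5 + 6} = A - \sqrt{11}$)
$W{\left(E \right)} = \frac{1}{2} - \frac{\sqrt{11}}{4}$ ($W{\left(E \right)} = \frac{2 - \sqrt{11}}{4} = \left(2 - \sqrt{11}\right) \frac{1}{4} = \frac{1}{2} - \frac{\sqrt{11}}{4}$)
$T \left(31 + W{\left(f \right)}\right) = 26 \left(31 + \left(\frac{1}{2} - \frac{\sqrt{11}}{4}\right)\right) = 26 \left(\frac{63}{2} - \frac{\sqrt{11}}{4}\right) = 819 - \frac{13 \sqrt{11}}{2}$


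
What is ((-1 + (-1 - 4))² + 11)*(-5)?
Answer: -235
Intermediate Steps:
((-1 + (-1 - 4))² + 11)*(-5) = ((-1 - 5)² + 11)*(-5) = ((-6)² + 11)*(-5) = (36 + 11)*(-5) = 47*(-5) = -235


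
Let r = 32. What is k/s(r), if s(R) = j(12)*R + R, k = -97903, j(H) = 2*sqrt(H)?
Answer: 97903/1504 - 97903*sqrt(3)/376 ≈ -385.90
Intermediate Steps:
s(R) = R + 4*R*sqrt(3) (s(R) = (2*sqrt(12))*R + R = (2*(2*sqrt(3)))*R + R = (4*sqrt(3))*R + R = 4*R*sqrt(3) + R = R + 4*R*sqrt(3))
k/s(r) = -97903*1/(32*(1 + 4*sqrt(3))) = -97903/(32 + 128*sqrt(3))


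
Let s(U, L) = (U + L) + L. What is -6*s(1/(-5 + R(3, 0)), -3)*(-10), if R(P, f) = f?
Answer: -372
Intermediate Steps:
s(U, L) = U + 2*L (s(U, L) = (L + U) + L = U + 2*L)
-6*s(1/(-5 + R(3, 0)), -3)*(-10) = -6*(1/(-5 + 0) + 2*(-3))*(-10) = -6*(1/(-5) - 6)*(-10) = -6*(-1/5 - 6)*(-10) = -6*(-31/5)*(-10) = (186/5)*(-10) = -372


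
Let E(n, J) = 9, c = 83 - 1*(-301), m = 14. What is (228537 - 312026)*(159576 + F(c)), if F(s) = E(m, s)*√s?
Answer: -13322840664 - 6011208*√6 ≈ -1.3338e+10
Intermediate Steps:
c = 384 (c = 83 + 301 = 384)
F(s) = 9*√s
(228537 - 312026)*(159576 + F(c)) = (228537 - 312026)*(159576 + 9*√384) = -83489*(159576 + 9*(8*√6)) = -83489*(159576 + 72*√6) = -13322840664 - 6011208*√6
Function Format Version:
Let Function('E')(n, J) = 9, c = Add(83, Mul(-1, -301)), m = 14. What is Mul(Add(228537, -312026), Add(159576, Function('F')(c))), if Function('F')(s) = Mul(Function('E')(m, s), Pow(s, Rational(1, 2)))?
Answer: Add(-13322840664, Mul(-6011208, Pow(6, Rational(1, 2)))) ≈ -1.3338e+10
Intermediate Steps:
c = 384 (c = Add(83, 301) = 384)
Function('F')(s) = Mul(9, Pow(s, Rational(1, 2)))
Mul(Add(228537, -312026), Add(159576, Function('F')(c))) = Mul(Add(228537, -312026), Add(159576, Mul(9, Pow(384, Rational(1, 2))))) = Mul(-83489, Add(159576, Mul(9, Mul(8, Pow(6, Rational(1, 2)))))) = Mul(-83489, Add(159576, Mul(72, Pow(6, Rational(1, 2))))) = Add(-13322840664, Mul(-6011208, Pow(6, Rational(1, 2))))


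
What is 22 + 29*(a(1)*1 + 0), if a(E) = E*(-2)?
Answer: -36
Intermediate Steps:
a(E) = -2*E
22 + 29*(a(1)*1 + 0) = 22 + 29*(-2*1*1 + 0) = 22 + 29*(-2*1 + 0) = 22 + 29*(-2 + 0) = 22 + 29*(-2) = 22 - 58 = -36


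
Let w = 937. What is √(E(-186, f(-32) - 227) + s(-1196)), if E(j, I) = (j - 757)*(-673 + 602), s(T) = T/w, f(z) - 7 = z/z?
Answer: √58781537805/937 ≈ 258.75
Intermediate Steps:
f(z) = 8 (f(z) = 7 + z/z = 7 + 1 = 8)
s(T) = T/937
E(j, I) = 53747 - 71*j (E(j, I) = (-757 + j)*(-71) = 53747 - 71*j)
√(E(-186, f(-32) - 227) + s(-1196)) = √((53747 - 71*(-186)) + (1/937)*(-1196)) = √((53747 + 13206) - 1196/937) = √(66953 - 1196/937) = √(62733765/937) = √58781537805/937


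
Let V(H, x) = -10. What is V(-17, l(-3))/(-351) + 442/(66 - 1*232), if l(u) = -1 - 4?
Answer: -76741/29133 ≈ -2.6342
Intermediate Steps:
l(u) = -5
V(-17, l(-3))/(-351) + 442/(66 - 1*232) = -10/(-351) + 442/(66 - 1*232) = -10*(-1/351) + 442/(66 - 232) = 10/351 + 442/(-166) = 10/351 + 442*(-1/166) = 10/351 - 221/83 = -76741/29133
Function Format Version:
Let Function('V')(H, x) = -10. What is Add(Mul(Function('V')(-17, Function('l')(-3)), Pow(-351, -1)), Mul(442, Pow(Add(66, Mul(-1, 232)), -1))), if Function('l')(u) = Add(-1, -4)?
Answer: Rational(-76741, 29133) ≈ -2.6342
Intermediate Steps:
Function('l')(u) = -5
Add(Mul(Function('V')(-17, Function('l')(-3)), Pow(-351, -1)), Mul(442, Pow(Add(66, Mul(-1, 232)), -1))) = Add(Mul(-10, Pow(-351, -1)), Mul(442, Pow(Add(66, Mul(-1, 232)), -1))) = Add(Mul(-10, Rational(-1, 351)), Mul(442, Pow(Add(66, -232), -1))) = Add(Rational(10, 351), Mul(442, Pow(-166, -1))) = Add(Rational(10, 351), Mul(442, Rational(-1, 166))) = Add(Rational(10, 351), Rational(-221, 83)) = Rational(-76741, 29133)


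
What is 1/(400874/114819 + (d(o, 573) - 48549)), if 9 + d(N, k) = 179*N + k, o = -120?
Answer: -114819/7975500961 ≈ -1.4396e-5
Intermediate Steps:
d(N, k) = -9 + k + 179*N (d(N, k) = -9 + (179*N + k) = -9 + (k + 179*N) = -9 + k + 179*N)
1/(400874/114819 + (d(o, 573) - 48549)) = 1/(400874/114819 + ((-9 + 573 + 179*(-120)) - 48549)) = 1/(400874*(1/114819) + ((-9 + 573 - 21480) - 48549)) = 1/(400874/114819 + (-20916 - 48549)) = 1/(400874/114819 - 69465) = 1/(-7975500961/114819) = -114819/7975500961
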